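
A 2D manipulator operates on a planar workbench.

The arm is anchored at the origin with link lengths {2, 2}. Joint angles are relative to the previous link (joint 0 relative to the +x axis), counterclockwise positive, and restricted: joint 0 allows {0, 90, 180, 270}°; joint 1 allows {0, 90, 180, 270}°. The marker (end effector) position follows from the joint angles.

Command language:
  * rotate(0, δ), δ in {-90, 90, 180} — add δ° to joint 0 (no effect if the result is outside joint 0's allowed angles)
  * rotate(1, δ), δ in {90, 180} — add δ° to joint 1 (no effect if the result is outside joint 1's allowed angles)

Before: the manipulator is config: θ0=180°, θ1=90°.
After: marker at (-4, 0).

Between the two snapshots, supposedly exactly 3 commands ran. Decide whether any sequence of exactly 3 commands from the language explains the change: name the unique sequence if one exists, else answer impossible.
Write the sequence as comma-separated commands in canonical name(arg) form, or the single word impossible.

start: config: θ0=180°, θ1=90°
[1] after rotate(1, 90): config: θ0=180°, θ1=180°
[2] after rotate(1, 90): config: θ0=180°, θ1=270°
[3] after rotate(1, 90): config: θ0=180°, θ1=0°
no other 3-command option fits: unique.

rotate(1, 90), rotate(1, 90), rotate(1, 90)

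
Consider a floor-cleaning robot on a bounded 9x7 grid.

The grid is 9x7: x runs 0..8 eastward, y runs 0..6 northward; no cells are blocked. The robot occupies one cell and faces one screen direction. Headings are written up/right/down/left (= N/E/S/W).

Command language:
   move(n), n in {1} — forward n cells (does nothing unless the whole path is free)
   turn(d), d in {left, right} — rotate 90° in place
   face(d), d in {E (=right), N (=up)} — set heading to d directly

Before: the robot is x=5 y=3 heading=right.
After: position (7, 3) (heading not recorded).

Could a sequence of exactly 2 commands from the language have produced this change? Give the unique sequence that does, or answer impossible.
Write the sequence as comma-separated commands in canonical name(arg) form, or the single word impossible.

move(1), move(1)

t0: x=5 y=3 heading=right
[1] after move(1): x=6 y=3 heading=right
[2] after move(1): x=7 y=3 heading=right
no rival 2-sequence matches.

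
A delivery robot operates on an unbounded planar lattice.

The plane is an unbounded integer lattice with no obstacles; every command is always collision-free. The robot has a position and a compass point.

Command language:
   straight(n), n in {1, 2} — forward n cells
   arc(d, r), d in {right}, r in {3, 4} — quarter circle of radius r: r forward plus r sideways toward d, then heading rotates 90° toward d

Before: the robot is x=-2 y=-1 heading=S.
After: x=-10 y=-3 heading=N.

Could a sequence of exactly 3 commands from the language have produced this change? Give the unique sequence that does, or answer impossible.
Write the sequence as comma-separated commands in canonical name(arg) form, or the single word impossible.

key: position moved to (-10,-3) AND the heading swung to N — translation plus rotation needed
begin: x=-2 y=-1 heading=S
[1] after straight(2): x=-2 y=-3 heading=S
[2] after arc(right, 4): x=-6 y=-7 heading=W
[3] after arc(right, 4): x=-10 y=-3 heading=N
uniquely the one of 64 3-step routes that fits.

straight(2), arc(right, 4), arc(right, 4)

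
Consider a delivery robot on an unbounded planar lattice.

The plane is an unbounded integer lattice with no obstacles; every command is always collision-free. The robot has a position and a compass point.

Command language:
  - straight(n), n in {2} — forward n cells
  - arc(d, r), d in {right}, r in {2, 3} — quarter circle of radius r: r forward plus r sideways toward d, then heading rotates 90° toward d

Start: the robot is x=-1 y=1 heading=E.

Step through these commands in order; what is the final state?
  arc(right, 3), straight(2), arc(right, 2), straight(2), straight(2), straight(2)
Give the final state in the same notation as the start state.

start: x=-1 y=1 heading=E
t=1 arc(right, 3) ⇒ x=2 y=-2 heading=S
t=2 straight(2) ⇒ x=2 y=-4 heading=S
t=3 arc(right, 2) ⇒ x=0 y=-6 heading=W
t=4 straight(2) ⇒ x=-2 y=-6 heading=W
t=5 straight(2) ⇒ x=-4 y=-6 heading=W
t=6 straight(2) ⇒ x=-6 y=-6 heading=W

x=-6 y=-6 heading=W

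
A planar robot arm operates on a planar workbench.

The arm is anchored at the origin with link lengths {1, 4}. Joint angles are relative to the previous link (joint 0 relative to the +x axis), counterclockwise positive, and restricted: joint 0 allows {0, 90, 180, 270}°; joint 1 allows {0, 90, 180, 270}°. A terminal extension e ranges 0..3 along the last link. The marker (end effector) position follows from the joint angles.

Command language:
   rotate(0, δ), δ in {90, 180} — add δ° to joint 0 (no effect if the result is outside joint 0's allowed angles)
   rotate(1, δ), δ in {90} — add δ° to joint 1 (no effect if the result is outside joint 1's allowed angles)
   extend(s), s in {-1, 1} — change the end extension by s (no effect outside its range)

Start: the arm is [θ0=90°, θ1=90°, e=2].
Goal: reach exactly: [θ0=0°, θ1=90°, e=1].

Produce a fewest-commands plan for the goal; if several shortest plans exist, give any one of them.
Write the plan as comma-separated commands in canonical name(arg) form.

rotate(0, 90), extend(-1), rotate(0, 180)

t0: [θ0=90°, θ1=90°, e=2]
t=1 rotate(0, 90) ⇒ [θ0=180°, θ1=90°, e=2]
t=2 extend(-1) ⇒ [θ0=180°, θ1=90°, e=1]
t=3 rotate(0, 180) ⇒ [θ0=0°, θ1=90°, e=1]
nothing shorter than 3 reaches the goal.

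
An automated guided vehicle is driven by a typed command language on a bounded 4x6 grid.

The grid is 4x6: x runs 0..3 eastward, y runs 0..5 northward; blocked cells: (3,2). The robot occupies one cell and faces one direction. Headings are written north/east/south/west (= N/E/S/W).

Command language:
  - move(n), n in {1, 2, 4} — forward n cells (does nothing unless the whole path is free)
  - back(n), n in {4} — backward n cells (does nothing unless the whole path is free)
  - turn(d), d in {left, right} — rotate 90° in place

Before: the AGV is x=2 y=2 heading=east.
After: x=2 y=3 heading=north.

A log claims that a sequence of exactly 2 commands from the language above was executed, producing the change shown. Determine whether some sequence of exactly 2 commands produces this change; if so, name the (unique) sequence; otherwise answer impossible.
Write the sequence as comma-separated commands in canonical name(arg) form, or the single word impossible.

key: running move(1) before turn(left) would end elsewhere — order is forced
t0: x=2 y=2 heading=east
t=1 turn(left) ⇒ x=2 y=2 heading=north
t=2 move(1) ⇒ x=2 y=3 heading=north
no other 2-command option fits: unique.

turn(left), move(1)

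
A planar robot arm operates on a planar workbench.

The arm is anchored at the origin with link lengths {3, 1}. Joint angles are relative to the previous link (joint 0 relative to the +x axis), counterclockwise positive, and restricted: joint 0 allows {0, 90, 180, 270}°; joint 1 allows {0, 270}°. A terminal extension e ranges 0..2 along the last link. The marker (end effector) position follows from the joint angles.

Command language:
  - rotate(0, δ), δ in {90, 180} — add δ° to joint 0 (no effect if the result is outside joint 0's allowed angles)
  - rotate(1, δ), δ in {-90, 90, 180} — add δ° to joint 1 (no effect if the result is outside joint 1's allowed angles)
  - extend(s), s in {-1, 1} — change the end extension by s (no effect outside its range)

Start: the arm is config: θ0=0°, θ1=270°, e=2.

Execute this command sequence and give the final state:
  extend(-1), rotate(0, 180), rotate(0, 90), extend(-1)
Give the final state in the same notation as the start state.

config: θ0=270°, θ1=270°, e=0

start: config: θ0=0°, θ1=270°, e=2
[1] after extend(-1): config: θ0=0°, θ1=270°, e=1
[2] after rotate(0, 180): config: θ0=180°, θ1=270°, e=1
[3] after rotate(0, 90): config: θ0=270°, θ1=270°, e=1
[4] after extend(-1): config: θ0=270°, θ1=270°, e=0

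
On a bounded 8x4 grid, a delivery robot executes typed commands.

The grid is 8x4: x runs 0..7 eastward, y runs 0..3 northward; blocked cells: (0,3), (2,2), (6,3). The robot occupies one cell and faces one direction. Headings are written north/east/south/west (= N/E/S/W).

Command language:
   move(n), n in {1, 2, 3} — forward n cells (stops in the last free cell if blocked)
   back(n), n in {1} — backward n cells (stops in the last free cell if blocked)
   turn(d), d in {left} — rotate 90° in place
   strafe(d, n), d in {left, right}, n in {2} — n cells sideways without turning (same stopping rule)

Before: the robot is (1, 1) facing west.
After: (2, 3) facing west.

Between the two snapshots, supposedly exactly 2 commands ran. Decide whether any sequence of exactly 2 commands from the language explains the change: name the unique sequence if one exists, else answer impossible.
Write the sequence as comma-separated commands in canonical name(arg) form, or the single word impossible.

strafe(right, 2), back(1)

key: order matters: swapping strafe(right, 2) and back(1) lands elsewhere
t0: (1, 1) facing west
t=1 strafe(right, 2) ⇒ (1, 3) facing west
t=2 back(1) ⇒ (2, 3) facing west
all 49 alternatives checked — unique.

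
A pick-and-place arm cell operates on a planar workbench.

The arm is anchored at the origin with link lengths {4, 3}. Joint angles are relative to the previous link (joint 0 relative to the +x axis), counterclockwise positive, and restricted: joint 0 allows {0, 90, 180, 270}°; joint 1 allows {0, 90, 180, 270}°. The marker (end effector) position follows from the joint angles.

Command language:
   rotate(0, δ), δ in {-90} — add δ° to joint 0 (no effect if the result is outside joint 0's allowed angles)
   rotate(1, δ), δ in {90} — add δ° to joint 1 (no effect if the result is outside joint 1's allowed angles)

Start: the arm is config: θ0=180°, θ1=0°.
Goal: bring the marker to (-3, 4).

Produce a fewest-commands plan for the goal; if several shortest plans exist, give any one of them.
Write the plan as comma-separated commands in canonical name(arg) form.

rotate(1, 90), rotate(0, -90)

begin: config: θ0=180°, θ1=0°
step 1 (rotate(1, 90)): config: θ0=180°, θ1=90°
step 2 (rotate(0, -90)): config: θ0=90°, θ1=90°
nothing shorter than 2 reaches the goal.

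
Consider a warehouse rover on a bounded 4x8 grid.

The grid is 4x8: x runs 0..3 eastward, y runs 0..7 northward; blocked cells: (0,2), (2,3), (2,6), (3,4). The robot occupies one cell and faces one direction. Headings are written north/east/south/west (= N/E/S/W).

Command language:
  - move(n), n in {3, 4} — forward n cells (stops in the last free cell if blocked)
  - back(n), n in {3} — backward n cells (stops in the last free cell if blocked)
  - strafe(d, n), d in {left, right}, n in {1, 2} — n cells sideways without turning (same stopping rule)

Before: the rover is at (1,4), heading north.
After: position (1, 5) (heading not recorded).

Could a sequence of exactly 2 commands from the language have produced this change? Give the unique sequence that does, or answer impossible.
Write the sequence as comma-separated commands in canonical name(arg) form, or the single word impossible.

back(3), move(4)

key: order matters: swapping back(3) and move(4) lands elsewhere
begin: at (1,4), heading north
step 1 (back(3)): at (1,1), heading north
step 2 (move(4)): at (1,5), heading north
no other 2-command option fits: unique.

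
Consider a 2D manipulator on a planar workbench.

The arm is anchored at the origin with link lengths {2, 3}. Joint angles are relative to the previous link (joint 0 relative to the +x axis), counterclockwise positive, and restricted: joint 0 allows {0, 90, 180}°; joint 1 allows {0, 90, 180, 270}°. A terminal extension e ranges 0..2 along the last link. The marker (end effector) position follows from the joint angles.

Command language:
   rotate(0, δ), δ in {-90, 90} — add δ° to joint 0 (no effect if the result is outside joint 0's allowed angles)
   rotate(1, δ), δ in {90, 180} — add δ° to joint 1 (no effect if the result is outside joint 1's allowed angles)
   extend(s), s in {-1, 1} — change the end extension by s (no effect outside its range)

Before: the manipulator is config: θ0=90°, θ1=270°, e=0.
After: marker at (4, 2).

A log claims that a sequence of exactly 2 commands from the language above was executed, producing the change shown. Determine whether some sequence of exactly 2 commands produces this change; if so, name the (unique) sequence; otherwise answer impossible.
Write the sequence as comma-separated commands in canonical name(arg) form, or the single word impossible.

extend(-1), extend(1)

key: running extend(1) before extend(-1) would end elsewhere — order is forced
initial: config: θ0=90°, θ1=270°, e=0
t=1 extend(-1) ⇒ config: θ0=90°, θ1=270°, e=0
t=2 extend(1) ⇒ config: θ0=90°, θ1=270°, e=1
all 36 alternatives checked — unique.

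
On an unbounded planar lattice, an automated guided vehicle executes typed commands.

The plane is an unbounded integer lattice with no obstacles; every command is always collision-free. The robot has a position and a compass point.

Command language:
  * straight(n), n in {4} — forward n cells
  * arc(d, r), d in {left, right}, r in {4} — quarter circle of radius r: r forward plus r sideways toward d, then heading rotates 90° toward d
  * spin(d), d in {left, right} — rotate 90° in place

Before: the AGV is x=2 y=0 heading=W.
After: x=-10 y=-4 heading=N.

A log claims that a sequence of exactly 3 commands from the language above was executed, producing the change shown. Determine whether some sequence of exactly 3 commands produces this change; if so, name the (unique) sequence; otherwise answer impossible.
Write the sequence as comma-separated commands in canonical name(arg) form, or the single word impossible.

arc(left, 4), arc(right, 4), arc(right, 4)

key: position moved to (-10,-4) AND the heading swung to N — translation plus rotation needed
initial: x=2 y=0 heading=W
[1] after arc(left, 4): x=-2 y=-4 heading=S
[2] after arc(right, 4): x=-6 y=-8 heading=W
[3] after arc(right, 4): x=-10 y=-4 heading=N
all 125 alternatives checked — unique.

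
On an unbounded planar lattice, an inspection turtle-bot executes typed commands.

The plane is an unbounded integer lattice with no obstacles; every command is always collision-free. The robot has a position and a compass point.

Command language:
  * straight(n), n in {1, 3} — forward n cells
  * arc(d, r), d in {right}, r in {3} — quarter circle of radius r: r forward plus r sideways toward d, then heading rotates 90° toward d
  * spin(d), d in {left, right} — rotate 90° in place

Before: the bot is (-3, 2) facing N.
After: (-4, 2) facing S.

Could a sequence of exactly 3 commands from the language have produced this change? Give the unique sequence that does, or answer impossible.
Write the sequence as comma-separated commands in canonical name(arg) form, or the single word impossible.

spin(left), straight(1), spin(left)

key: cell and facing (now S) both changed — the 3 commands mix motion and turning
from: (-3, 2) facing N
step 1 (spin(left)): (-3, 2) facing W
step 2 (straight(1)): (-4, 2) facing W
step 3 (spin(left)): (-4, 2) facing S
no other 3-command option fits: unique.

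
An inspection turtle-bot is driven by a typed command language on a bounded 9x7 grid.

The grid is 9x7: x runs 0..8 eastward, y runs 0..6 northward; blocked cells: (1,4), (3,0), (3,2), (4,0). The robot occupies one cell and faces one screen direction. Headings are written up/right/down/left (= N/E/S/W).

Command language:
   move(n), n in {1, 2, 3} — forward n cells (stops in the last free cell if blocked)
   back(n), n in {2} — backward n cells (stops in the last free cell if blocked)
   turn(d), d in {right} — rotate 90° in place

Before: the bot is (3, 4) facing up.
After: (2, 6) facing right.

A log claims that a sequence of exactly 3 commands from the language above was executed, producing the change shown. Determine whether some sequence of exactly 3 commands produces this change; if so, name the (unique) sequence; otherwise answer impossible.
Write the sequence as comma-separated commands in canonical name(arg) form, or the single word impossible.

no 3-step route produces this change.

impossible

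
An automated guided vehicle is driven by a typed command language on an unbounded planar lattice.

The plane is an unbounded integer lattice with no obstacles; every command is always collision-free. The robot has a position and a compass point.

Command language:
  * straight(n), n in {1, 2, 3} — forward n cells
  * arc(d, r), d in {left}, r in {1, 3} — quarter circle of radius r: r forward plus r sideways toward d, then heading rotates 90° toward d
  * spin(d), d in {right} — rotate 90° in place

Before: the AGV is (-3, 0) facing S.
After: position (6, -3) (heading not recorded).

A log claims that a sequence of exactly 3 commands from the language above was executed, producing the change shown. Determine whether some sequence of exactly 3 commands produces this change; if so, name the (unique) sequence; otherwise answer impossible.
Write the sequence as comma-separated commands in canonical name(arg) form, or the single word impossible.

arc(left, 3), straight(3), straight(3)

key: running straight(3) before arc(left, 3) would end elsewhere — order is forced
initial: (-3, 0) facing S
step 1 (arc(left, 3)): (0, -3) facing E
step 2 (straight(3)): (3, -3) facing E
step 3 (straight(3)): (6, -3) facing E
no rival 3-sequence matches.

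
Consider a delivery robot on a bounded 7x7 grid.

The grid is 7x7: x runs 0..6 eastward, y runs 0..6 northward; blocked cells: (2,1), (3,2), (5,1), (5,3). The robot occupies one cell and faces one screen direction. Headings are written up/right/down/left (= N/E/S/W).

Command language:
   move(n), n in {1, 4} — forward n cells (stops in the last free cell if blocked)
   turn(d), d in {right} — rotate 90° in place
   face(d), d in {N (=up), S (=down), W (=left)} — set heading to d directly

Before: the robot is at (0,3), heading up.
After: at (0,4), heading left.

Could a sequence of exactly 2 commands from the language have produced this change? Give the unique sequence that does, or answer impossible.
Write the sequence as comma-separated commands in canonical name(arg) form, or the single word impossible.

key: order matters: swapping move(1) and face(W) lands elsewhere
t0: at (0,3), heading up
step 1 (move(1)): at (0,4), heading up
step 2 (face(W)): at (0,4), heading left
no rival 2-sequence matches.

move(1), face(W)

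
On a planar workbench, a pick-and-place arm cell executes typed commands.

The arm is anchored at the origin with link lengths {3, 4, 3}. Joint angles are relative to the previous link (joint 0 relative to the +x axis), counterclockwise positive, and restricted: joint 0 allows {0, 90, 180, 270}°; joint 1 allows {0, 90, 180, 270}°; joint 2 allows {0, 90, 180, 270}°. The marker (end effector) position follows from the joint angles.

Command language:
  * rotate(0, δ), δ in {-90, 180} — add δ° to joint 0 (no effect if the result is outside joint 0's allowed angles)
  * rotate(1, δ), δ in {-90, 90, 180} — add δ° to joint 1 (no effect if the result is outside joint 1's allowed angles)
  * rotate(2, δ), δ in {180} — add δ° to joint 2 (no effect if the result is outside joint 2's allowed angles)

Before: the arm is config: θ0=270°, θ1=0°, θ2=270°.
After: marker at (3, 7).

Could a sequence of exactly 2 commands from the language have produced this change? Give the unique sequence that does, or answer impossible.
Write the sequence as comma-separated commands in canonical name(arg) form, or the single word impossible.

rotate(0, -90), rotate(0, -90)

from: config: θ0=270°, θ1=0°, θ2=270°
1. rotate(0, -90) → config: θ0=180°, θ1=0°, θ2=270°
2. rotate(0, -90) → config: θ0=90°, θ1=0°, θ2=270°
uniquely the one of 36 2-step routes that fits.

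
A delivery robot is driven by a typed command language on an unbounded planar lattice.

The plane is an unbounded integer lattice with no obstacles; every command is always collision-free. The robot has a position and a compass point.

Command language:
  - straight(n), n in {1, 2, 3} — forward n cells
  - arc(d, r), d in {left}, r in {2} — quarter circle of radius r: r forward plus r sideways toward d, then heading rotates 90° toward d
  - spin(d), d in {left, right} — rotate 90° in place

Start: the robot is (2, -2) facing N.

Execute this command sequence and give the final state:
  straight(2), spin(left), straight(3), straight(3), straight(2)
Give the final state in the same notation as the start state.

(-6, 0) facing W

initial: (2, -2) facing N
[1] after straight(2): (2, 0) facing N
[2] after spin(left): (2, 0) facing W
[3] after straight(3): (-1, 0) facing W
[4] after straight(3): (-4, 0) facing W
[5] after straight(2): (-6, 0) facing W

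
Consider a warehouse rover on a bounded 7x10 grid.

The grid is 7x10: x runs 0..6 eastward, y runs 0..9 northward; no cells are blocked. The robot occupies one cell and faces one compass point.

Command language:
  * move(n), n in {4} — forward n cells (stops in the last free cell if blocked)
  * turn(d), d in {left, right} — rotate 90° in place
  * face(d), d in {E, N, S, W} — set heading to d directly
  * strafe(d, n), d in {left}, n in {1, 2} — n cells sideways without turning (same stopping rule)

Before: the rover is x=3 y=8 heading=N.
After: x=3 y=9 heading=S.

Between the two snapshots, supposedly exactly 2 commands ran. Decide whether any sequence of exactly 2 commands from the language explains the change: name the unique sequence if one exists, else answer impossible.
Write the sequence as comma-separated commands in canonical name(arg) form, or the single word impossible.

key: move(4) runs into the grid edge before its full distance
initial: x=3 y=8 heading=N
1. move(4) → x=3 y=9 heading=N
2. face(S) → x=3 y=9 heading=S
uniquely the one of 81 2-step routes that fits.

move(4), face(S)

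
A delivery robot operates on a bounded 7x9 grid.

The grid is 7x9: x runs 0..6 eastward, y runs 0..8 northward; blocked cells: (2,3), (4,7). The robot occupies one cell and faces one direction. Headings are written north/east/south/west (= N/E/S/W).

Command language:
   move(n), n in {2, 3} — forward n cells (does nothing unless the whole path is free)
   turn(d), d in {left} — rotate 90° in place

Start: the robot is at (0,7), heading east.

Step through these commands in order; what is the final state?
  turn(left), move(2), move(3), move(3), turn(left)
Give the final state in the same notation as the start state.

at (0,7), heading west

begin: at (0,7), heading east
step 1 (turn(left)): at (0,7), heading north
step 2 (move(2)): at (0,7), heading north
step 3 (move(3)): at (0,7), heading north
step 4 (move(3)): at (0,7), heading north
step 5 (turn(left)): at (0,7), heading west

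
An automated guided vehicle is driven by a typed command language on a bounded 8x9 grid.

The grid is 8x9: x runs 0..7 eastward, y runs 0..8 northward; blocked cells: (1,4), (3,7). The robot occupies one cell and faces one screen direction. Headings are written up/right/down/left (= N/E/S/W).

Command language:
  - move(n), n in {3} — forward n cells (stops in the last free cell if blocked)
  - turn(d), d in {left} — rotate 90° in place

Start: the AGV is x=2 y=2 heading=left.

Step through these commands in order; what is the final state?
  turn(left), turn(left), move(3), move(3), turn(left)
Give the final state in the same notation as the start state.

from: x=2 y=2 heading=left
t=1 turn(left) ⇒ x=2 y=2 heading=down
t=2 turn(left) ⇒ x=2 y=2 heading=right
t=3 move(3) ⇒ x=5 y=2 heading=right
t=4 move(3) ⇒ x=7 y=2 heading=right
t=5 turn(left) ⇒ x=7 y=2 heading=up

x=7 y=2 heading=up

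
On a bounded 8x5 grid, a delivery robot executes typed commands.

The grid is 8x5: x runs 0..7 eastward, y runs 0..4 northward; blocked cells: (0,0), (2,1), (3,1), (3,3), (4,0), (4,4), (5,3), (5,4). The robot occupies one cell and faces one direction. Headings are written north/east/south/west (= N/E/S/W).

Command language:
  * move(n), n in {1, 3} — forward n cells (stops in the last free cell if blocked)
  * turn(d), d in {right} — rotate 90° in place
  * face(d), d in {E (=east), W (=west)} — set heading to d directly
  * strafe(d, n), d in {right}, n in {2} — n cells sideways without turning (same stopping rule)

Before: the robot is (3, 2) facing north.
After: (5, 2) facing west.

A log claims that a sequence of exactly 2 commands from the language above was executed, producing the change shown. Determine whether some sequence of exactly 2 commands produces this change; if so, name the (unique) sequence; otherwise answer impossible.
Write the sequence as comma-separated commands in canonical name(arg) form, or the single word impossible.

key: running face(W) before strafe(right, 2) would end elsewhere — order is forced
from: (3, 2) facing north
[1] after strafe(right, 2): (5, 2) facing north
[2] after face(W): (5, 2) facing west
no rival 2-sequence matches.

strafe(right, 2), face(W)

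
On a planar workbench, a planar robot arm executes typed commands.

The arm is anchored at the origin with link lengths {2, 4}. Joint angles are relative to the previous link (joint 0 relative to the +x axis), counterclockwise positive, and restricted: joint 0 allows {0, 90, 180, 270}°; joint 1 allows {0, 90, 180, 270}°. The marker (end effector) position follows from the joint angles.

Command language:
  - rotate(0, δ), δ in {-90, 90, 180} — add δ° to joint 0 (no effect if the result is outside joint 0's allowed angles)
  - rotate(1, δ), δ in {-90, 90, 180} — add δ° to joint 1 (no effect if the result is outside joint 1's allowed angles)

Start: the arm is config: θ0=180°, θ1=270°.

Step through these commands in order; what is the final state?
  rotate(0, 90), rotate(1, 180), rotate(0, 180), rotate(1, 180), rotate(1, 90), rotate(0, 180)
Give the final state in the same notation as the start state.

begin: config: θ0=180°, θ1=270°
1. rotate(0, 90) → config: θ0=270°, θ1=270°
2. rotate(1, 180) → config: θ0=270°, θ1=90°
3. rotate(0, 180) → config: θ0=90°, θ1=90°
4. rotate(1, 180) → config: θ0=90°, θ1=270°
5. rotate(1, 90) → config: θ0=90°, θ1=0°
6. rotate(0, 180) → config: θ0=270°, θ1=0°

config: θ0=270°, θ1=0°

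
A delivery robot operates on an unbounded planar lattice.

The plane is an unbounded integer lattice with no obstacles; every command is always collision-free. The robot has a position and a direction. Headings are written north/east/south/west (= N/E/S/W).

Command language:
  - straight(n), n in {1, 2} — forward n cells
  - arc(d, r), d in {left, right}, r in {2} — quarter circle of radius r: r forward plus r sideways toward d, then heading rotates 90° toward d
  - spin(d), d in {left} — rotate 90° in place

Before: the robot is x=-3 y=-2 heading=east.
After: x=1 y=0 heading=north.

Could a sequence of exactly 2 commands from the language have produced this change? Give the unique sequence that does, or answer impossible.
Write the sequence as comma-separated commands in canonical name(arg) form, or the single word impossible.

straight(2), arc(left, 2)

key: order matters: swapping straight(2) and arc(left, 2) lands elsewhere
start: x=-3 y=-2 heading=east
1. straight(2) → x=-1 y=-2 heading=east
2. arc(left, 2) → x=1 y=0 heading=north
all 25 alternatives checked — unique.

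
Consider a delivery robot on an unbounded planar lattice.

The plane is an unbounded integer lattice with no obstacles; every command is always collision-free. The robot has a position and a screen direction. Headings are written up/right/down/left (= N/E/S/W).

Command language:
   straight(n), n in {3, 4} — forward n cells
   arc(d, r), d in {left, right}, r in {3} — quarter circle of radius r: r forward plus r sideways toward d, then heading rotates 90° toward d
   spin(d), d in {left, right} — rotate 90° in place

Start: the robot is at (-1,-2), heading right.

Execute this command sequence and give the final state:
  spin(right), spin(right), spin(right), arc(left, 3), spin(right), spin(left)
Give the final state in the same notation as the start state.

from: at (-1,-2), heading right
t=1 spin(right) ⇒ at (-1,-2), heading down
t=2 spin(right) ⇒ at (-1,-2), heading left
t=3 spin(right) ⇒ at (-1,-2), heading up
t=4 arc(left, 3) ⇒ at (-4,1), heading left
t=5 spin(right) ⇒ at (-4,1), heading up
t=6 spin(left) ⇒ at (-4,1), heading left

at (-4,1), heading left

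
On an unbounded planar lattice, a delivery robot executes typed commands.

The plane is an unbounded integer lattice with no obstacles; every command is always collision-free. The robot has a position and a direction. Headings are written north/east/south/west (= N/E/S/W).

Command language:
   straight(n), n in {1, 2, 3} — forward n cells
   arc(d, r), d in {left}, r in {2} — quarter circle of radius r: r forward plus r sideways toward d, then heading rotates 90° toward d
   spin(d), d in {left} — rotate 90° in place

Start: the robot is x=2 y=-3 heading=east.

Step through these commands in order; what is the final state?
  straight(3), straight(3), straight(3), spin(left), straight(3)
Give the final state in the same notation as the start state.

x=11 y=0 heading=north

from: x=2 y=-3 heading=east
step 1 (straight(3)): x=5 y=-3 heading=east
step 2 (straight(3)): x=8 y=-3 heading=east
step 3 (straight(3)): x=11 y=-3 heading=east
step 4 (spin(left)): x=11 y=-3 heading=north
step 5 (straight(3)): x=11 y=0 heading=north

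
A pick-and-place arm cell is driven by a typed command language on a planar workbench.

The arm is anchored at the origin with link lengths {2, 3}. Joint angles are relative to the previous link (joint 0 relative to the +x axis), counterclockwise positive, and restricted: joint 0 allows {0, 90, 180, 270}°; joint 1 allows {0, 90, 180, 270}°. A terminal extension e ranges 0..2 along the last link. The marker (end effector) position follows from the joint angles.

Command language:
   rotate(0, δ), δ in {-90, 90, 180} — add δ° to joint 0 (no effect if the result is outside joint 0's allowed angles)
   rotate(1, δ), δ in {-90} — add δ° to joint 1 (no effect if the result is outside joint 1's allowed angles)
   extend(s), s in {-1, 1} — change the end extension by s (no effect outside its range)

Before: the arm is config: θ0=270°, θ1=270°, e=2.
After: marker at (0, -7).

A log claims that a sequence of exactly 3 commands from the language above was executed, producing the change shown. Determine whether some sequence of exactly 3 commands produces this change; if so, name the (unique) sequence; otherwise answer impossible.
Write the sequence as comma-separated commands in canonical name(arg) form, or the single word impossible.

t0: config: θ0=270°, θ1=270°, e=2
t=1 rotate(1, -90) ⇒ config: θ0=270°, θ1=180°, e=2
t=2 rotate(1, -90) ⇒ config: θ0=270°, θ1=90°, e=2
t=3 rotate(1, -90) ⇒ config: θ0=270°, θ1=0°, e=2
no rival 3-sequence matches.

rotate(1, -90), rotate(1, -90), rotate(1, -90)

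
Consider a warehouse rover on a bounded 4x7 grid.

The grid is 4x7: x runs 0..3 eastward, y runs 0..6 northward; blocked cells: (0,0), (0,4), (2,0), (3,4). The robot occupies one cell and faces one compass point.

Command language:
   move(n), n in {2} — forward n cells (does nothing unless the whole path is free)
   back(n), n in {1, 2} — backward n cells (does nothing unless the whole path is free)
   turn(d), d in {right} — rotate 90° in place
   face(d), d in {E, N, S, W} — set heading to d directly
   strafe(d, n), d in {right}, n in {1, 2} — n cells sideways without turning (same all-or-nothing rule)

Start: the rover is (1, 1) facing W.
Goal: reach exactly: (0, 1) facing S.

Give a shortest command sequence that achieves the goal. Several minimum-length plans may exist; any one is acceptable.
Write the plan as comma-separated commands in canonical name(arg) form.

initial: (1, 1) facing W
1. face(S) → (1, 1) facing S
2. strafe(right, 1) → (0, 1) facing S
minimal: 2 command(s), checked below 2.

face(S), strafe(right, 1)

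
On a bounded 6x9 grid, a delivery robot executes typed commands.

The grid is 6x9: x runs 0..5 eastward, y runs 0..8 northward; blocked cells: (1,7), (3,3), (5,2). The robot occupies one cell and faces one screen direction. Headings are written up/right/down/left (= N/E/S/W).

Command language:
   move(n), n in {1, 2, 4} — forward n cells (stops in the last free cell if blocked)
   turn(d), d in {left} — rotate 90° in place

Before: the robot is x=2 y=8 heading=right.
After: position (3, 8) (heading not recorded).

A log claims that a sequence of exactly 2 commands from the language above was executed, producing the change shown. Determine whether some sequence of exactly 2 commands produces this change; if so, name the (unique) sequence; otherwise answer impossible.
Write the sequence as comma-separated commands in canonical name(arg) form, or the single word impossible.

move(1), turn(left)

key: order matters: swapping move(1) and turn(left) lands elsewhere
start: x=2 y=8 heading=right
t=1 move(1) ⇒ x=3 y=8 heading=right
t=2 turn(left) ⇒ x=3 y=8 heading=up
all 16 alternatives checked — unique.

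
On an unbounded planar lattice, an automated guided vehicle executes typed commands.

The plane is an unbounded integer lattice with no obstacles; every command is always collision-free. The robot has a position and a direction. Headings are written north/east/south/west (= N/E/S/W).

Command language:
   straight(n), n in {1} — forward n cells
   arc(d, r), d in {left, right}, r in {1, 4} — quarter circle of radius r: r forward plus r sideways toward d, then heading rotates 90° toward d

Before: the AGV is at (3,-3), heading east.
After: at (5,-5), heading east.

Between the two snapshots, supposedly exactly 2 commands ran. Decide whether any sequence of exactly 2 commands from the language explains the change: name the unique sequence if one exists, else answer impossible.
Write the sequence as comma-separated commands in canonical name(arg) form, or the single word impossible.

key: running arc(left, 1) before arc(right, 1) would end elsewhere — order is forced
t0: at (3,-3), heading east
t=1 arc(right, 1) ⇒ at (4,-4), heading south
t=2 arc(left, 1) ⇒ at (5,-5), heading east
no rival 2-sequence matches.

arc(right, 1), arc(left, 1)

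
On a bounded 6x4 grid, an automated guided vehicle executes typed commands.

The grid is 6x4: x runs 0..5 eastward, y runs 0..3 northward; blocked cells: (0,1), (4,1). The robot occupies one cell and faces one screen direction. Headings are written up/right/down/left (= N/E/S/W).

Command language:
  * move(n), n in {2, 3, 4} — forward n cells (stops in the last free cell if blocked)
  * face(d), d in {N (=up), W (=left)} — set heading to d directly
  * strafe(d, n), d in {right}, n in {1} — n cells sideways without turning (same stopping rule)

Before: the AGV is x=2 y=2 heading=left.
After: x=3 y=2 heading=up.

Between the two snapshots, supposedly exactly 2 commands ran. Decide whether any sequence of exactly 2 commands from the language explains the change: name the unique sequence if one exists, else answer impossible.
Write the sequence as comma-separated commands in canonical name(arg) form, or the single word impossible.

face(N), strafe(right, 1)

key: running strafe(right, 1) before face(N) would end elsewhere — order is forced
t0: x=2 y=2 heading=left
t=1 face(N) ⇒ x=2 y=2 heading=up
t=2 strafe(right, 1) ⇒ x=3 y=2 heading=up
all 36 alternatives checked — unique.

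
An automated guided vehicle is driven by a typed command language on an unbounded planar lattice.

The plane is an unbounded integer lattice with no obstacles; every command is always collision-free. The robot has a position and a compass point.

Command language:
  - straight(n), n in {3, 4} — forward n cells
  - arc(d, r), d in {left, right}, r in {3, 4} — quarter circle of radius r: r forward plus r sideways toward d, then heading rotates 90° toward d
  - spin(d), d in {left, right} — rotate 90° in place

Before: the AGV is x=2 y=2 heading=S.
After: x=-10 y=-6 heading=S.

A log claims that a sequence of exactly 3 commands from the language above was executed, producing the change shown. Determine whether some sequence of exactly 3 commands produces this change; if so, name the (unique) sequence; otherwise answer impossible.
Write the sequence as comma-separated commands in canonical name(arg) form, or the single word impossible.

arc(right, 4), straight(4), arc(left, 4)

key: running arc(left, 4) before arc(right, 4) would end elsewhere — order is forced
t0: x=2 y=2 heading=S
t=1 arc(right, 4) ⇒ x=-2 y=-2 heading=W
t=2 straight(4) ⇒ x=-6 y=-2 heading=W
t=3 arc(left, 4) ⇒ x=-10 y=-6 heading=S
all 512 alternatives checked — unique.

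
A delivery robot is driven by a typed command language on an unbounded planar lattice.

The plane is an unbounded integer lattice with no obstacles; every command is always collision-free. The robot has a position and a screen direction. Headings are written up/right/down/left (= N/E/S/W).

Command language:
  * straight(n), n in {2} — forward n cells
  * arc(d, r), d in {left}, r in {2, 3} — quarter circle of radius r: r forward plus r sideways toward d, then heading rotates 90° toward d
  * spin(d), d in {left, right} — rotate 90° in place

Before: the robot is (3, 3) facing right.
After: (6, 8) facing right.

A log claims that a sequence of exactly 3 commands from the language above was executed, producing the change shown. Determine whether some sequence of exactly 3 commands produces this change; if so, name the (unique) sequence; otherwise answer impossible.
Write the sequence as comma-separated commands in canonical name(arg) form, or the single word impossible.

key: order matters: swapping arc(left, 3) and spin(right) lands elsewhere
begin: (3, 3) facing right
step 1 (arc(left, 3)): (6, 6) facing up
step 2 (straight(2)): (6, 8) facing up
step 3 (spin(right)): (6, 8) facing right
no other 3-command option fits: unique.

arc(left, 3), straight(2), spin(right)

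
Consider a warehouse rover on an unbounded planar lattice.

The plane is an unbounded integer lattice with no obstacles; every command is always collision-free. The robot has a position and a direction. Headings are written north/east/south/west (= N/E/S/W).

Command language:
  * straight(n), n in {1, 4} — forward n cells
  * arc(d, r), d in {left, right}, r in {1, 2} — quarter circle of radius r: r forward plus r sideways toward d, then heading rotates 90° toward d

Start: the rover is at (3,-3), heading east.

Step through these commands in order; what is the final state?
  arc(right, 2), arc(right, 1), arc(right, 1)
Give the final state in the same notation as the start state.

at (3,-5), heading north

start: at (3,-3), heading east
[1] after arc(right, 2): at (5,-5), heading south
[2] after arc(right, 1): at (4,-6), heading west
[3] after arc(right, 1): at (3,-5), heading north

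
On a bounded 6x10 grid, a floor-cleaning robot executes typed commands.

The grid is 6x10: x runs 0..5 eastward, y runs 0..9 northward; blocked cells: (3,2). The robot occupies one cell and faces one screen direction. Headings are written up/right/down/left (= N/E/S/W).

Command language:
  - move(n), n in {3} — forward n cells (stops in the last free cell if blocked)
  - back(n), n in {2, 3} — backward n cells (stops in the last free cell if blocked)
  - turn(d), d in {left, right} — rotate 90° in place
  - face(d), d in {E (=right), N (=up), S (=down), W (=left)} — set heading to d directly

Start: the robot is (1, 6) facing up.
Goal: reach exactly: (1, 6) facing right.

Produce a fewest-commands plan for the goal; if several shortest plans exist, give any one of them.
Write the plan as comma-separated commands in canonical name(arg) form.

begin: (1, 6) facing up
1. face(E) → (1, 6) facing right
nothing shorter than 1 reaches the goal.

face(E)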